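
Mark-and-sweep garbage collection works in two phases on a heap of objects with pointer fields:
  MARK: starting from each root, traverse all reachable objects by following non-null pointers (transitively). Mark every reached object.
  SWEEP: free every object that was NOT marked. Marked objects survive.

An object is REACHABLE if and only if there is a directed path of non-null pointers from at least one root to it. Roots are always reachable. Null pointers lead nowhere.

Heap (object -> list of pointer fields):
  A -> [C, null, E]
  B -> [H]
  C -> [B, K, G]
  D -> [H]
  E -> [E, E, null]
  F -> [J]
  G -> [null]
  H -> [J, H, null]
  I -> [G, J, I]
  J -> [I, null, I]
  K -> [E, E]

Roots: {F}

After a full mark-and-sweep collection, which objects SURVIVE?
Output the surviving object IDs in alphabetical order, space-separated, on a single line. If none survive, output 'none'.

Roots: F
Mark F: refs=J, marked=F
Mark J: refs=I null I, marked=F J
Mark I: refs=G J I, marked=F I J
Mark G: refs=null, marked=F G I J
Unmarked (collected): A B C D E H K

Answer: F G I J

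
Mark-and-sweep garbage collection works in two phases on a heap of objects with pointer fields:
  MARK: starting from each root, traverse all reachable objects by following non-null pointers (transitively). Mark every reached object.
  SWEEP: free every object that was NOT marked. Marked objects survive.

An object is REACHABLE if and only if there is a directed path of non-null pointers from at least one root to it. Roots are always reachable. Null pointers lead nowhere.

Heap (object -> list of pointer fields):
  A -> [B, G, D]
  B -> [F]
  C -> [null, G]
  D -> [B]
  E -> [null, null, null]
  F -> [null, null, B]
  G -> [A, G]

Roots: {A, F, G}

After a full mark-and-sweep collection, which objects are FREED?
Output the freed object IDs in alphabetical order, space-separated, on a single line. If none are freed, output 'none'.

Roots: A F G
Mark A: refs=B G D, marked=A
Mark F: refs=null null B, marked=A F
Mark G: refs=A G, marked=A F G
Mark B: refs=F, marked=A B F G
Mark D: refs=B, marked=A B D F G
Unmarked (collected): C E

Answer: C E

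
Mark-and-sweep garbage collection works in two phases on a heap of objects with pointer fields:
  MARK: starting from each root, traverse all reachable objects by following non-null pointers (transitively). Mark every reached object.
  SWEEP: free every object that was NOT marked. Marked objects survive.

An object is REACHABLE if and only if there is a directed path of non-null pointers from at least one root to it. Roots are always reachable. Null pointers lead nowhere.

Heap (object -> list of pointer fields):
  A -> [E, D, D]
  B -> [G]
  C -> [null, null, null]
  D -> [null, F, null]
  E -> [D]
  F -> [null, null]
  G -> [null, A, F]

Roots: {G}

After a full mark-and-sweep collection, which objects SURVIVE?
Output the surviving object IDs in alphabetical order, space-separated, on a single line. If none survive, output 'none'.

Answer: A D E F G

Derivation:
Roots: G
Mark G: refs=null A F, marked=G
Mark A: refs=E D D, marked=A G
Mark F: refs=null null, marked=A F G
Mark E: refs=D, marked=A E F G
Mark D: refs=null F null, marked=A D E F G
Unmarked (collected): B C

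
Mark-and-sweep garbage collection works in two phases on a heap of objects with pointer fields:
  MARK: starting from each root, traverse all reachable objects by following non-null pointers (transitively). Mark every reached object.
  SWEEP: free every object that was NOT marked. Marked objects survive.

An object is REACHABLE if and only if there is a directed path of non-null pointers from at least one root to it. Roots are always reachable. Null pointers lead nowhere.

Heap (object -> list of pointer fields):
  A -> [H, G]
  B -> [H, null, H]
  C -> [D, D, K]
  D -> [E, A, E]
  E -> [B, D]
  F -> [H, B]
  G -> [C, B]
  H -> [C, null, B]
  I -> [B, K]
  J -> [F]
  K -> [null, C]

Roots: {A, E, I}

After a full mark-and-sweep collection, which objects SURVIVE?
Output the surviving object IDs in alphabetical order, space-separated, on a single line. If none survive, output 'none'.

Roots: A E I
Mark A: refs=H G, marked=A
Mark E: refs=B D, marked=A E
Mark I: refs=B K, marked=A E I
Mark H: refs=C null B, marked=A E H I
Mark G: refs=C B, marked=A E G H I
Mark B: refs=H null H, marked=A B E G H I
Mark D: refs=E A E, marked=A B D E G H I
Mark K: refs=null C, marked=A B D E G H I K
Mark C: refs=D D K, marked=A B C D E G H I K
Unmarked (collected): F J

Answer: A B C D E G H I K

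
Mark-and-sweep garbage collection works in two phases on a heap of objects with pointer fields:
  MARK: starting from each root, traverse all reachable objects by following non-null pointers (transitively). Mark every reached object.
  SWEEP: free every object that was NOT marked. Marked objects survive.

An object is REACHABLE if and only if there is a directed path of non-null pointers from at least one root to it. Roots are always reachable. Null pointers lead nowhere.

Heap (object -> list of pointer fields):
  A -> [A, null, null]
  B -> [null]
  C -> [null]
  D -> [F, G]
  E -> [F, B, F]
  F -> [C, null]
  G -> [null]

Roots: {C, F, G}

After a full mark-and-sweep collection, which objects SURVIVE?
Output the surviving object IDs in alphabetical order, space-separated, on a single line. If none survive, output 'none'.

Answer: C F G

Derivation:
Roots: C F G
Mark C: refs=null, marked=C
Mark F: refs=C null, marked=C F
Mark G: refs=null, marked=C F G
Unmarked (collected): A B D E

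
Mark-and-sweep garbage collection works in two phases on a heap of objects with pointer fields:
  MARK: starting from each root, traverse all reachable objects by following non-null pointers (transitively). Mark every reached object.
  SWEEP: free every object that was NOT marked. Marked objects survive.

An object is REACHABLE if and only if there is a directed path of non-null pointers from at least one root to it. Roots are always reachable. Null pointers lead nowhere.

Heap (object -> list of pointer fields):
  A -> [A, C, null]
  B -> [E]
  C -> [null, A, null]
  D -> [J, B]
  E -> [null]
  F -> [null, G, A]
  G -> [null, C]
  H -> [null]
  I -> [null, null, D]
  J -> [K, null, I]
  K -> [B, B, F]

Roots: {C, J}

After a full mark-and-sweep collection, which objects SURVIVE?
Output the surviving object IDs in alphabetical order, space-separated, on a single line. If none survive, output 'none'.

Answer: A B C D E F G I J K

Derivation:
Roots: C J
Mark C: refs=null A null, marked=C
Mark J: refs=K null I, marked=C J
Mark A: refs=A C null, marked=A C J
Mark K: refs=B B F, marked=A C J K
Mark I: refs=null null D, marked=A C I J K
Mark B: refs=E, marked=A B C I J K
Mark F: refs=null G A, marked=A B C F I J K
Mark D: refs=J B, marked=A B C D F I J K
Mark E: refs=null, marked=A B C D E F I J K
Mark G: refs=null C, marked=A B C D E F G I J K
Unmarked (collected): H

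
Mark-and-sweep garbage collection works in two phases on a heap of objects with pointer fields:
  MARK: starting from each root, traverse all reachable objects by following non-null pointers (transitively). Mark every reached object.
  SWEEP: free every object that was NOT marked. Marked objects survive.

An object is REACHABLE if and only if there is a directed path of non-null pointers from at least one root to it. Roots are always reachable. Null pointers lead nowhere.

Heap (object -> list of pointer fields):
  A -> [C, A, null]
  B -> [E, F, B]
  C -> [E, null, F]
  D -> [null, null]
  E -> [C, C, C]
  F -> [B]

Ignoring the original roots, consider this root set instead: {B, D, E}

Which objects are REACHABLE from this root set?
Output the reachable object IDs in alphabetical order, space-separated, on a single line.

Answer: B C D E F

Derivation:
Roots: B D E
Mark B: refs=E F B, marked=B
Mark D: refs=null null, marked=B D
Mark E: refs=C C C, marked=B D E
Mark F: refs=B, marked=B D E F
Mark C: refs=E null F, marked=B C D E F
Unmarked (collected): A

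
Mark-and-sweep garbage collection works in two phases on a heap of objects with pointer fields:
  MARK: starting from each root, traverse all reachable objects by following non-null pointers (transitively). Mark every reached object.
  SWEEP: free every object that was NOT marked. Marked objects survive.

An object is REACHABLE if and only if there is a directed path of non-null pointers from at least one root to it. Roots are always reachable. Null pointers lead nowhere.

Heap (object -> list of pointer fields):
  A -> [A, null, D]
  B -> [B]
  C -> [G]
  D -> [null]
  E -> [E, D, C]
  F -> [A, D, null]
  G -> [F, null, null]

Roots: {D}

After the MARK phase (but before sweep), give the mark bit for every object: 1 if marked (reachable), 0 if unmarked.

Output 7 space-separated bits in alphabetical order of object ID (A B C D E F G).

Answer: 0 0 0 1 0 0 0

Derivation:
Roots: D
Mark D: refs=null, marked=D
Unmarked (collected): A B C E F G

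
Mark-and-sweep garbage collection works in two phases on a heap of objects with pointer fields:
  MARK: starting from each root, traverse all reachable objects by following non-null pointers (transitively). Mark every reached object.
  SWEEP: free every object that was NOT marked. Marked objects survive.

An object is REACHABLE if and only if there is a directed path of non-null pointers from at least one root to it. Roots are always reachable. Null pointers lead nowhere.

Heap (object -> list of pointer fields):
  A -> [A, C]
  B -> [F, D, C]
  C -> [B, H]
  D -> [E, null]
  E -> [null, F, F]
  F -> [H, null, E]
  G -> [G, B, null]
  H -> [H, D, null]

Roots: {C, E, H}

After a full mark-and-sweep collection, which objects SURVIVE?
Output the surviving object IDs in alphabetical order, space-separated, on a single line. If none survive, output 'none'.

Answer: B C D E F H

Derivation:
Roots: C E H
Mark C: refs=B H, marked=C
Mark E: refs=null F F, marked=C E
Mark H: refs=H D null, marked=C E H
Mark B: refs=F D C, marked=B C E H
Mark F: refs=H null E, marked=B C E F H
Mark D: refs=E null, marked=B C D E F H
Unmarked (collected): A G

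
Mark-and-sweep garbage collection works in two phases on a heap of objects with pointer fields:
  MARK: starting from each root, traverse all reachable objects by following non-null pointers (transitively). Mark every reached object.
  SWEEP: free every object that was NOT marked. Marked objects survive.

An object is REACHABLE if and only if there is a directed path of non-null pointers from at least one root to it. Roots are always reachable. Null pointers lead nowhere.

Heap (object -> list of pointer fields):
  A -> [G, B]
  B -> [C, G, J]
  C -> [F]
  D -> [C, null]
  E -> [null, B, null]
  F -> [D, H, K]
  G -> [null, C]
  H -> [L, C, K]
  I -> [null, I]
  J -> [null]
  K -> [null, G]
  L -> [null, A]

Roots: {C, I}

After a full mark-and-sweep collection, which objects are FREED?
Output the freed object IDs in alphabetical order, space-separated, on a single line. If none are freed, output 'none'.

Answer: E

Derivation:
Roots: C I
Mark C: refs=F, marked=C
Mark I: refs=null I, marked=C I
Mark F: refs=D H K, marked=C F I
Mark D: refs=C null, marked=C D F I
Mark H: refs=L C K, marked=C D F H I
Mark K: refs=null G, marked=C D F H I K
Mark L: refs=null A, marked=C D F H I K L
Mark G: refs=null C, marked=C D F G H I K L
Mark A: refs=G B, marked=A C D F G H I K L
Mark B: refs=C G J, marked=A B C D F G H I K L
Mark J: refs=null, marked=A B C D F G H I J K L
Unmarked (collected): E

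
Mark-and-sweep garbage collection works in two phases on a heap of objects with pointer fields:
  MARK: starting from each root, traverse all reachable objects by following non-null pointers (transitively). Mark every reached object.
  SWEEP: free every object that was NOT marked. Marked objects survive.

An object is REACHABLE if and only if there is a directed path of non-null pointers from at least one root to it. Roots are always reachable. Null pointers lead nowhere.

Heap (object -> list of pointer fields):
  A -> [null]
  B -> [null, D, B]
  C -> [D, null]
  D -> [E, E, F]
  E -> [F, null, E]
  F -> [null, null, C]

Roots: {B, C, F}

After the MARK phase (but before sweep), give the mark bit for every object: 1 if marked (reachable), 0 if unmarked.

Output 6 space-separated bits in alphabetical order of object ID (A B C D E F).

Roots: B C F
Mark B: refs=null D B, marked=B
Mark C: refs=D null, marked=B C
Mark F: refs=null null C, marked=B C F
Mark D: refs=E E F, marked=B C D F
Mark E: refs=F null E, marked=B C D E F
Unmarked (collected): A

Answer: 0 1 1 1 1 1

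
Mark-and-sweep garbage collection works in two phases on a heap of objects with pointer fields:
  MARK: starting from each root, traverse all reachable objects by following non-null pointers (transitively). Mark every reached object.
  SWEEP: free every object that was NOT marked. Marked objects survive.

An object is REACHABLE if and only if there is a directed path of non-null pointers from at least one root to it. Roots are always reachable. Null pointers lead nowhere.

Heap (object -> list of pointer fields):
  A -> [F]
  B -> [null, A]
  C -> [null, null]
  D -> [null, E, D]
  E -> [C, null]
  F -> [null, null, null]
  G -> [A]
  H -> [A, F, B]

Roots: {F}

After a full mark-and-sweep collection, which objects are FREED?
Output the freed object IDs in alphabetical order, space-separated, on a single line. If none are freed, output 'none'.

Roots: F
Mark F: refs=null null null, marked=F
Unmarked (collected): A B C D E G H

Answer: A B C D E G H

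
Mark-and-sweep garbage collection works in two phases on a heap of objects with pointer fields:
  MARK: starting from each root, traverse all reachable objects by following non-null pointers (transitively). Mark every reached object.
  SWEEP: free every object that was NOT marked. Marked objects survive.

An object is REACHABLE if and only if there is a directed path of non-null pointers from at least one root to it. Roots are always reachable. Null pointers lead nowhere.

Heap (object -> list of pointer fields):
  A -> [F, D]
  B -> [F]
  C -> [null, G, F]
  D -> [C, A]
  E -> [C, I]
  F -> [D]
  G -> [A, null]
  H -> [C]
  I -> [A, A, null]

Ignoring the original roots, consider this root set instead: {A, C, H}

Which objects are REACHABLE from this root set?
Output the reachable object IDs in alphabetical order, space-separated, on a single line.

Roots: A C H
Mark A: refs=F D, marked=A
Mark C: refs=null G F, marked=A C
Mark H: refs=C, marked=A C H
Mark F: refs=D, marked=A C F H
Mark D: refs=C A, marked=A C D F H
Mark G: refs=A null, marked=A C D F G H
Unmarked (collected): B E I

Answer: A C D F G H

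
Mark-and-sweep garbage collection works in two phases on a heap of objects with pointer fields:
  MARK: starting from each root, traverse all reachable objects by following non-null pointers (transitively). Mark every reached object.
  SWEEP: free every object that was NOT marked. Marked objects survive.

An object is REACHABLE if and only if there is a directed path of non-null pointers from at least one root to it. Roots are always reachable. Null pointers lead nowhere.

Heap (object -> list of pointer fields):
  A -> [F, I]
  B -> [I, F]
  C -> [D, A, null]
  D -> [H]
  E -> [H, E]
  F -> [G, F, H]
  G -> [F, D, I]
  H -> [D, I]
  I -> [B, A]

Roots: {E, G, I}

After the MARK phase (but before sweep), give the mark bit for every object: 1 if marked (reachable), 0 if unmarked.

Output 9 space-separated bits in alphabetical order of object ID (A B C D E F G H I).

Answer: 1 1 0 1 1 1 1 1 1

Derivation:
Roots: E G I
Mark E: refs=H E, marked=E
Mark G: refs=F D I, marked=E G
Mark I: refs=B A, marked=E G I
Mark H: refs=D I, marked=E G H I
Mark F: refs=G F H, marked=E F G H I
Mark D: refs=H, marked=D E F G H I
Mark B: refs=I F, marked=B D E F G H I
Mark A: refs=F I, marked=A B D E F G H I
Unmarked (collected): C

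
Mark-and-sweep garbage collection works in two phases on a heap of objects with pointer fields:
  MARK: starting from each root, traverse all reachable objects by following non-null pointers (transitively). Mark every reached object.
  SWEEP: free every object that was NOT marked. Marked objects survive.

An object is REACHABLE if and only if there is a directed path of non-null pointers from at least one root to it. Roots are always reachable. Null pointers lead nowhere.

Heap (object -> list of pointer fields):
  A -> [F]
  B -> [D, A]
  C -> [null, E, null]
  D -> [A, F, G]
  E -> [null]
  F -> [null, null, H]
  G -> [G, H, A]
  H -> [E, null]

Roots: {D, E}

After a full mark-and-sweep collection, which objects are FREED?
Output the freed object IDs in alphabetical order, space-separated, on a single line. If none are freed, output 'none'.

Roots: D E
Mark D: refs=A F G, marked=D
Mark E: refs=null, marked=D E
Mark A: refs=F, marked=A D E
Mark F: refs=null null H, marked=A D E F
Mark G: refs=G H A, marked=A D E F G
Mark H: refs=E null, marked=A D E F G H
Unmarked (collected): B C

Answer: B C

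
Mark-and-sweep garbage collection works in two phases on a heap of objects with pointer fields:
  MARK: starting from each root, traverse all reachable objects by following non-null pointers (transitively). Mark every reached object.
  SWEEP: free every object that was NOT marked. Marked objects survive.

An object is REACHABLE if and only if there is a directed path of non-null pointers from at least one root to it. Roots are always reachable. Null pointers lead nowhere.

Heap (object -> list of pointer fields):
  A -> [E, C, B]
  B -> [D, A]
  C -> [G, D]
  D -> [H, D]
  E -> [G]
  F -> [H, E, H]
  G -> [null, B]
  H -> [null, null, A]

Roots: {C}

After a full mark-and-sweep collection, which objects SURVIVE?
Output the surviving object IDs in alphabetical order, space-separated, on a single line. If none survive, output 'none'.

Roots: C
Mark C: refs=G D, marked=C
Mark G: refs=null B, marked=C G
Mark D: refs=H D, marked=C D G
Mark B: refs=D A, marked=B C D G
Mark H: refs=null null A, marked=B C D G H
Mark A: refs=E C B, marked=A B C D G H
Mark E: refs=G, marked=A B C D E G H
Unmarked (collected): F

Answer: A B C D E G H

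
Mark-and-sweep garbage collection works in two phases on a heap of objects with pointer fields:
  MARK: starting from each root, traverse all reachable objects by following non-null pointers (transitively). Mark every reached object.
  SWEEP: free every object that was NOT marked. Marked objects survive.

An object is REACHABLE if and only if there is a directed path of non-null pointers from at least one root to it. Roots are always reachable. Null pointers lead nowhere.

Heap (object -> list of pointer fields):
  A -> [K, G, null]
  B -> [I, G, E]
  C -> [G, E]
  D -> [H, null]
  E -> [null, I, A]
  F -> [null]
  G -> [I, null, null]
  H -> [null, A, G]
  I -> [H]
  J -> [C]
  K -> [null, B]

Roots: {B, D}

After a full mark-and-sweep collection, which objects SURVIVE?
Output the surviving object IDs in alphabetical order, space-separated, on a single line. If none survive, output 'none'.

Roots: B D
Mark B: refs=I G E, marked=B
Mark D: refs=H null, marked=B D
Mark I: refs=H, marked=B D I
Mark G: refs=I null null, marked=B D G I
Mark E: refs=null I A, marked=B D E G I
Mark H: refs=null A G, marked=B D E G H I
Mark A: refs=K G null, marked=A B D E G H I
Mark K: refs=null B, marked=A B D E G H I K
Unmarked (collected): C F J

Answer: A B D E G H I K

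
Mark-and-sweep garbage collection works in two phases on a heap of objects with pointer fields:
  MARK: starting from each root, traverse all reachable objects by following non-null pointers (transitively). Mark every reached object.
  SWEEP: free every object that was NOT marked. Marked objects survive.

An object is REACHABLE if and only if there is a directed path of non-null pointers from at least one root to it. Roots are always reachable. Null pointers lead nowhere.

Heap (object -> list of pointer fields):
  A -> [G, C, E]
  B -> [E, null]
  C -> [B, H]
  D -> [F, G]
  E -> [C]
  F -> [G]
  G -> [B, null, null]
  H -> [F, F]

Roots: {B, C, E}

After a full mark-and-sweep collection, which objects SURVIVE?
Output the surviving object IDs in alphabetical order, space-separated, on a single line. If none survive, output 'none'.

Roots: B C E
Mark B: refs=E null, marked=B
Mark C: refs=B H, marked=B C
Mark E: refs=C, marked=B C E
Mark H: refs=F F, marked=B C E H
Mark F: refs=G, marked=B C E F H
Mark G: refs=B null null, marked=B C E F G H
Unmarked (collected): A D

Answer: B C E F G H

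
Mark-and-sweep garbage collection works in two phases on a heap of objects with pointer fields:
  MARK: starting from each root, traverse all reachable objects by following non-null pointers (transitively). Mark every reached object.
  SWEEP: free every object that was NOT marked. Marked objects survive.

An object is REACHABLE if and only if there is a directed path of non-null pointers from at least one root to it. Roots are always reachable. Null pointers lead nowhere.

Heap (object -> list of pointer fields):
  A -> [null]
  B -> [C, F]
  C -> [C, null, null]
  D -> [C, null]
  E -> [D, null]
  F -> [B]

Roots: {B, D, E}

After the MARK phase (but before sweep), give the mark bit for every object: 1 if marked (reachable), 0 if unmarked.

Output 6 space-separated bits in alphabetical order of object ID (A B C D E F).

Roots: B D E
Mark B: refs=C F, marked=B
Mark D: refs=C null, marked=B D
Mark E: refs=D null, marked=B D E
Mark C: refs=C null null, marked=B C D E
Mark F: refs=B, marked=B C D E F
Unmarked (collected): A

Answer: 0 1 1 1 1 1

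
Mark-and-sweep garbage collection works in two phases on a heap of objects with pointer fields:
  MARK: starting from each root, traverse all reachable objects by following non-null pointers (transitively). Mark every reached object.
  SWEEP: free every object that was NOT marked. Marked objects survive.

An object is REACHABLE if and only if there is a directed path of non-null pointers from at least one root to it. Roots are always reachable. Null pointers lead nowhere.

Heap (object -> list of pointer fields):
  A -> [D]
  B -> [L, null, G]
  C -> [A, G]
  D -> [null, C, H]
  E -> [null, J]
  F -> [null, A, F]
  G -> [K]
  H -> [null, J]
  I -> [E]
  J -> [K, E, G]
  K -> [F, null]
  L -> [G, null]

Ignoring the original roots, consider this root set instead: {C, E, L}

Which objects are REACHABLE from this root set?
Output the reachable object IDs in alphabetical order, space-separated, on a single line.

Answer: A C D E F G H J K L

Derivation:
Roots: C E L
Mark C: refs=A G, marked=C
Mark E: refs=null J, marked=C E
Mark L: refs=G null, marked=C E L
Mark A: refs=D, marked=A C E L
Mark G: refs=K, marked=A C E G L
Mark J: refs=K E G, marked=A C E G J L
Mark D: refs=null C H, marked=A C D E G J L
Mark K: refs=F null, marked=A C D E G J K L
Mark H: refs=null J, marked=A C D E G H J K L
Mark F: refs=null A F, marked=A C D E F G H J K L
Unmarked (collected): B I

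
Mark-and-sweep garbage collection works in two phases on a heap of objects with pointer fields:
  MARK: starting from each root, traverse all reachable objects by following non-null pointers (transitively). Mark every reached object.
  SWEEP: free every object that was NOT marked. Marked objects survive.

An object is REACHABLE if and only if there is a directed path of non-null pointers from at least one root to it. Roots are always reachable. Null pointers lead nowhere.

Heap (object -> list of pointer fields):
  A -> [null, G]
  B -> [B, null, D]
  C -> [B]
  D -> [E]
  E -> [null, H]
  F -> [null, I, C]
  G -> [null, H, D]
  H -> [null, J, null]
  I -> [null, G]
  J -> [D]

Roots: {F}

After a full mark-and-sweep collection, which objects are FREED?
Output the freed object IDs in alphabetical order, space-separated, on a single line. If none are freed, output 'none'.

Roots: F
Mark F: refs=null I C, marked=F
Mark I: refs=null G, marked=F I
Mark C: refs=B, marked=C F I
Mark G: refs=null H D, marked=C F G I
Mark B: refs=B null D, marked=B C F G I
Mark H: refs=null J null, marked=B C F G H I
Mark D: refs=E, marked=B C D F G H I
Mark J: refs=D, marked=B C D F G H I J
Mark E: refs=null H, marked=B C D E F G H I J
Unmarked (collected): A

Answer: A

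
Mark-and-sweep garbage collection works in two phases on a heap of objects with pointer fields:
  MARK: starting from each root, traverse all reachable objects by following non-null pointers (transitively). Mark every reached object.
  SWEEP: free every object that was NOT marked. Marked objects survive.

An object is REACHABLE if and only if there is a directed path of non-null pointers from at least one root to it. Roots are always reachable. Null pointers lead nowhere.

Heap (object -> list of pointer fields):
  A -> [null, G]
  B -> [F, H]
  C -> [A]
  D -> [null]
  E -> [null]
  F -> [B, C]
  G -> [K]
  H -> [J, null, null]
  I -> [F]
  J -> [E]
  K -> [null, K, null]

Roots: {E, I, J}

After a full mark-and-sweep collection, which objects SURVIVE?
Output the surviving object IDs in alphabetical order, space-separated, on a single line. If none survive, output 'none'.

Roots: E I J
Mark E: refs=null, marked=E
Mark I: refs=F, marked=E I
Mark J: refs=E, marked=E I J
Mark F: refs=B C, marked=E F I J
Mark B: refs=F H, marked=B E F I J
Mark C: refs=A, marked=B C E F I J
Mark H: refs=J null null, marked=B C E F H I J
Mark A: refs=null G, marked=A B C E F H I J
Mark G: refs=K, marked=A B C E F G H I J
Mark K: refs=null K null, marked=A B C E F G H I J K
Unmarked (collected): D

Answer: A B C E F G H I J K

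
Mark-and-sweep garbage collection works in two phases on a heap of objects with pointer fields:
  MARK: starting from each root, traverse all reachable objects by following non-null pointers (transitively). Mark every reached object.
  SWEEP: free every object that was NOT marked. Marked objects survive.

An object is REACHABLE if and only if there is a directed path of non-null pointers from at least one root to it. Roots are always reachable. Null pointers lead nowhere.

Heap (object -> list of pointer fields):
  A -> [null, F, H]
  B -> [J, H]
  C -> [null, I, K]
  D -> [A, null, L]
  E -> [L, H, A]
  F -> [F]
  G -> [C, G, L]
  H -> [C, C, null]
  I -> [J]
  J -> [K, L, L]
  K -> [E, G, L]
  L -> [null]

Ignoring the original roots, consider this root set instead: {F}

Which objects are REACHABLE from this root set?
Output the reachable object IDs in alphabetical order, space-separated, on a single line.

Answer: F

Derivation:
Roots: F
Mark F: refs=F, marked=F
Unmarked (collected): A B C D E G H I J K L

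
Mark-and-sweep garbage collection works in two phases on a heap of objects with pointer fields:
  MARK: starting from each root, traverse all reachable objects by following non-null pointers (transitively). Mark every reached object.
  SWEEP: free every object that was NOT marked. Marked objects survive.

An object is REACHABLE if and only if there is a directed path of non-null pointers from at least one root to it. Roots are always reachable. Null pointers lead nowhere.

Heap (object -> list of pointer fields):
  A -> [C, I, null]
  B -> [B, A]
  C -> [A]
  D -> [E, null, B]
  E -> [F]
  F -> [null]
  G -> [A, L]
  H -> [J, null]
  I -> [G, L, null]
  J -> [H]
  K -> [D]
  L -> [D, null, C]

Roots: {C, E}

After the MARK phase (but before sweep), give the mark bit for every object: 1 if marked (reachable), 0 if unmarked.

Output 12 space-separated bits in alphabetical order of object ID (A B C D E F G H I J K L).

Answer: 1 1 1 1 1 1 1 0 1 0 0 1

Derivation:
Roots: C E
Mark C: refs=A, marked=C
Mark E: refs=F, marked=C E
Mark A: refs=C I null, marked=A C E
Mark F: refs=null, marked=A C E F
Mark I: refs=G L null, marked=A C E F I
Mark G: refs=A L, marked=A C E F G I
Mark L: refs=D null C, marked=A C E F G I L
Mark D: refs=E null B, marked=A C D E F G I L
Mark B: refs=B A, marked=A B C D E F G I L
Unmarked (collected): H J K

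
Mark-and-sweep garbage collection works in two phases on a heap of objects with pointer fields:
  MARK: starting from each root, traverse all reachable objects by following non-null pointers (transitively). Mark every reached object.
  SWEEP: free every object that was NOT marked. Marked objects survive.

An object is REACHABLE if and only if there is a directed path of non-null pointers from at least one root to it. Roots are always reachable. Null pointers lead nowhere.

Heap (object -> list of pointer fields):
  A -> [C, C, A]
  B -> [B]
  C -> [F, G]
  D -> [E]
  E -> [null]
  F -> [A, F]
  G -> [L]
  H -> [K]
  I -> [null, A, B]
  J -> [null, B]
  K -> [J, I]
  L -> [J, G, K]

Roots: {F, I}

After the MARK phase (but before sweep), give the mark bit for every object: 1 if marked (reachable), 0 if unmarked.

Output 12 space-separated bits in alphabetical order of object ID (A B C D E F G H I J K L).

Roots: F I
Mark F: refs=A F, marked=F
Mark I: refs=null A B, marked=F I
Mark A: refs=C C A, marked=A F I
Mark B: refs=B, marked=A B F I
Mark C: refs=F G, marked=A B C F I
Mark G: refs=L, marked=A B C F G I
Mark L: refs=J G K, marked=A B C F G I L
Mark J: refs=null B, marked=A B C F G I J L
Mark K: refs=J I, marked=A B C F G I J K L
Unmarked (collected): D E H

Answer: 1 1 1 0 0 1 1 0 1 1 1 1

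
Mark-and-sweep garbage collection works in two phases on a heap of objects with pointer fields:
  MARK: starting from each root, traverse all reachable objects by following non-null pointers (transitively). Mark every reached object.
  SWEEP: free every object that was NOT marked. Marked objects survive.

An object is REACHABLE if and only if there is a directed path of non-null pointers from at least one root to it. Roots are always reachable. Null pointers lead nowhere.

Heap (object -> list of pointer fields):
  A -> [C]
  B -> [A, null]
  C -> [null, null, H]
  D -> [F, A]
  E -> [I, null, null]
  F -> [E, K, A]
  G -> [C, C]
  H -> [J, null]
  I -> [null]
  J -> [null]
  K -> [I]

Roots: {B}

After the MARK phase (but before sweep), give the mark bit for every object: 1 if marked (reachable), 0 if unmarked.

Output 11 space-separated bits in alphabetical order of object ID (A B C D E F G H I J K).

Roots: B
Mark B: refs=A null, marked=B
Mark A: refs=C, marked=A B
Mark C: refs=null null H, marked=A B C
Mark H: refs=J null, marked=A B C H
Mark J: refs=null, marked=A B C H J
Unmarked (collected): D E F G I K

Answer: 1 1 1 0 0 0 0 1 0 1 0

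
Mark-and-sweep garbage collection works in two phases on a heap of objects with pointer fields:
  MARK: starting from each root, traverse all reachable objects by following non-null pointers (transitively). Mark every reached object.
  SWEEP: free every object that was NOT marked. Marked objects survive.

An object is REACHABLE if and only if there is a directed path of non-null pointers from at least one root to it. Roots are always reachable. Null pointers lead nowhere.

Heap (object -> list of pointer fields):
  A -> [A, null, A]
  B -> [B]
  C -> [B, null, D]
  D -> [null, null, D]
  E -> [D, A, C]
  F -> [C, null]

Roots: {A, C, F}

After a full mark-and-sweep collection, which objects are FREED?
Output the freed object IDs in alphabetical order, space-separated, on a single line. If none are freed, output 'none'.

Roots: A C F
Mark A: refs=A null A, marked=A
Mark C: refs=B null D, marked=A C
Mark F: refs=C null, marked=A C F
Mark B: refs=B, marked=A B C F
Mark D: refs=null null D, marked=A B C D F
Unmarked (collected): E

Answer: E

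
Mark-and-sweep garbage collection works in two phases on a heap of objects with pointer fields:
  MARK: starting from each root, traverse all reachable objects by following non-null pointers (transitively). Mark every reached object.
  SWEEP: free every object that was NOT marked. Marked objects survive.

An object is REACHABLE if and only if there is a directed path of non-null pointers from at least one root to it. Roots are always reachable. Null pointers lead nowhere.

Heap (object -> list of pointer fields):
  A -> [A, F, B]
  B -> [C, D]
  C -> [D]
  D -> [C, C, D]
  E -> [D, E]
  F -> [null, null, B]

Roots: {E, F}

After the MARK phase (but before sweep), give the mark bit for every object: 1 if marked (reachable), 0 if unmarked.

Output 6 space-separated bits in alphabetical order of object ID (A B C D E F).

Roots: E F
Mark E: refs=D E, marked=E
Mark F: refs=null null B, marked=E F
Mark D: refs=C C D, marked=D E F
Mark B: refs=C D, marked=B D E F
Mark C: refs=D, marked=B C D E F
Unmarked (collected): A

Answer: 0 1 1 1 1 1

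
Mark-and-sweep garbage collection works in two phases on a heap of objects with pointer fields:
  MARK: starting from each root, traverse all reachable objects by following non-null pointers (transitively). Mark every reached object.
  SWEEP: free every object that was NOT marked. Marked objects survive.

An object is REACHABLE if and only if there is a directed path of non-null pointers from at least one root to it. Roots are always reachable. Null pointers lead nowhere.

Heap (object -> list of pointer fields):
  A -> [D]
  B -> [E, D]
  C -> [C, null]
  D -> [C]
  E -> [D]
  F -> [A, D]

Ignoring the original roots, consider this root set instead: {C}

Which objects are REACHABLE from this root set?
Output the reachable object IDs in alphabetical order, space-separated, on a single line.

Answer: C

Derivation:
Roots: C
Mark C: refs=C null, marked=C
Unmarked (collected): A B D E F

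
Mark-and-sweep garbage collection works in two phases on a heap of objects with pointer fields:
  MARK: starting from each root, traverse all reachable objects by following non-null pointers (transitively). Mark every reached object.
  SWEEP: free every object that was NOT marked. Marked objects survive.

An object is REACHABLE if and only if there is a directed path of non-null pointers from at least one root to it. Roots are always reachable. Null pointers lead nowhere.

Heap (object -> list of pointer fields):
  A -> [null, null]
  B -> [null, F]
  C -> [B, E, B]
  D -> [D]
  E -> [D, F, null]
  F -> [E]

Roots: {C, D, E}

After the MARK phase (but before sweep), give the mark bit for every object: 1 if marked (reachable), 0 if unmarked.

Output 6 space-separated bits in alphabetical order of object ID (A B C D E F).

Answer: 0 1 1 1 1 1

Derivation:
Roots: C D E
Mark C: refs=B E B, marked=C
Mark D: refs=D, marked=C D
Mark E: refs=D F null, marked=C D E
Mark B: refs=null F, marked=B C D E
Mark F: refs=E, marked=B C D E F
Unmarked (collected): A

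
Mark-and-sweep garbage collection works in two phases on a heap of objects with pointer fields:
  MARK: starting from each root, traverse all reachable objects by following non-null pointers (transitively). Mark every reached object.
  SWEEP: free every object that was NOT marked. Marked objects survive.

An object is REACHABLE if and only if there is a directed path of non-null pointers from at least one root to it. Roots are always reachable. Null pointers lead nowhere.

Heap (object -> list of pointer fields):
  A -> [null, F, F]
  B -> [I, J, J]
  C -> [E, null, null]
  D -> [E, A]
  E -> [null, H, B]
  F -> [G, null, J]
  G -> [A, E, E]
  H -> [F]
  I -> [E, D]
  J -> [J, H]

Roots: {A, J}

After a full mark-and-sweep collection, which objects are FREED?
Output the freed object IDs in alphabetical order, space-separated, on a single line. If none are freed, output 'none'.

Answer: C

Derivation:
Roots: A J
Mark A: refs=null F F, marked=A
Mark J: refs=J H, marked=A J
Mark F: refs=G null J, marked=A F J
Mark H: refs=F, marked=A F H J
Mark G: refs=A E E, marked=A F G H J
Mark E: refs=null H B, marked=A E F G H J
Mark B: refs=I J J, marked=A B E F G H J
Mark I: refs=E D, marked=A B E F G H I J
Mark D: refs=E A, marked=A B D E F G H I J
Unmarked (collected): C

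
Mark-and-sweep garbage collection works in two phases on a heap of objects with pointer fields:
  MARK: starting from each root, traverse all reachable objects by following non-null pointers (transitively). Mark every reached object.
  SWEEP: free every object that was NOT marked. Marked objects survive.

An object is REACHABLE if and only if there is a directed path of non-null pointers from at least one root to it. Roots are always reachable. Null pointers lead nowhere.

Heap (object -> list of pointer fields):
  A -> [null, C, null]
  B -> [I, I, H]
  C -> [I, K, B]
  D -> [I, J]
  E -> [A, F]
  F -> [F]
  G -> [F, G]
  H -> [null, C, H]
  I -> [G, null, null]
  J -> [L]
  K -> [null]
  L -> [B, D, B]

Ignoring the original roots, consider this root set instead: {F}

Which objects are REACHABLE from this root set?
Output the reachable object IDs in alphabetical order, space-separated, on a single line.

Answer: F

Derivation:
Roots: F
Mark F: refs=F, marked=F
Unmarked (collected): A B C D E G H I J K L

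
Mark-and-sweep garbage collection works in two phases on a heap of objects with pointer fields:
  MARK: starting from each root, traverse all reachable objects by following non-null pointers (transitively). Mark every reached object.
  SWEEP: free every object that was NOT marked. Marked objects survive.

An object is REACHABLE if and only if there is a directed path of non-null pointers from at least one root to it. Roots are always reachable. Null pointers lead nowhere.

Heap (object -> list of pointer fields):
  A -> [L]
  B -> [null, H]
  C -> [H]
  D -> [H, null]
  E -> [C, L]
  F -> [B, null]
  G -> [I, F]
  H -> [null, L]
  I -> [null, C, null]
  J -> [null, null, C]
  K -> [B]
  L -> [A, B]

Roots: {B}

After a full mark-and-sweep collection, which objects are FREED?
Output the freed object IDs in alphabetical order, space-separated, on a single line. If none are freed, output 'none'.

Roots: B
Mark B: refs=null H, marked=B
Mark H: refs=null L, marked=B H
Mark L: refs=A B, marked=B H L
Mark A: refs=L, marked=A B H L
Unmarked (collected): C D E F G I J K

Answer: C D E F G I J K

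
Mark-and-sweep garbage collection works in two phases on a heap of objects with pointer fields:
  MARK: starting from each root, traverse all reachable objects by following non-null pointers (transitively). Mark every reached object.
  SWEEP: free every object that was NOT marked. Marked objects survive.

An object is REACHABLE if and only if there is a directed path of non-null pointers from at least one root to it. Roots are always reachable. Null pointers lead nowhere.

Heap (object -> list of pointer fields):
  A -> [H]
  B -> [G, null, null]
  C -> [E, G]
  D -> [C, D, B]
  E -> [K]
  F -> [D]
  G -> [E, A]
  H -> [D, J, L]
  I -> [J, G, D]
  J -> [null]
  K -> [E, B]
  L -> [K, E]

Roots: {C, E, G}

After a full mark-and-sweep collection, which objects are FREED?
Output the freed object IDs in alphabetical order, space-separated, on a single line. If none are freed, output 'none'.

Answer: F I

Derivation:
Roots: C E G
Mark C: refs=E G, marked=C
Mark E: refs=K, marked=C E
Mark G: refs=E A, marked=C E G
Mark K: refs=E B, marked=C E G K
Mark A: refs=H, marked=A C E G K
Mark B: refs=G null null, marked=A B C E G K
Mark H: refs=D J L, marked=A B C E G H K
Mark D: refs=C D B, marked=A B C D E G H K
Mark J: refs=null, marked=A B C D E G H J K
Mark L: refs=K E, marked=A B C D E G H J K L
Unmarked (collected): F I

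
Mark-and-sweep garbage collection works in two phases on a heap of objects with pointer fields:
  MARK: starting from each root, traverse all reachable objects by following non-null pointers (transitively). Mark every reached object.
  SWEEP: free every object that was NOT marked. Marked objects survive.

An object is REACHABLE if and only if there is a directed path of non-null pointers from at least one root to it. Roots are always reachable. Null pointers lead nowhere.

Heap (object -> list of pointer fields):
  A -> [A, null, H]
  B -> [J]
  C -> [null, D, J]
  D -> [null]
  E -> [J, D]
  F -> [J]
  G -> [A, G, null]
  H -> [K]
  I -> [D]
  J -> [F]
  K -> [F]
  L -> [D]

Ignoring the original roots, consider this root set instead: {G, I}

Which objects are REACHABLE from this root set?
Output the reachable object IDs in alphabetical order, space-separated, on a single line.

Roots: G I
Mark G: refs=A G null, marked=G
Mark I: refs=D, marked=G I
Mark A: refs=A null H, marked=A G I
Mark D: refs=null, marked=A D G I
Mark H: refs=K, marked=A D G H I
Mark K: refs=F, marked=A D G H I K
Mark F: refs=J, marked=A D F G H I K
Mark J: refs=F, marked=A D F G H I J K
Unmarked (collected): B C E L

Answer: A D F G H I J K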